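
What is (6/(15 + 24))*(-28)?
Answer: -56/13 ≈ -4.3077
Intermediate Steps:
(6/(15 + 24))*(-28) = (6/39)*(-28) = ((1/39)*6)*(-28) = (2/13)*(-28) = -56/13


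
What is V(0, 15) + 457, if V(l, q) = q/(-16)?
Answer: 7297/16 ≈ 456.06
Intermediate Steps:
V(l, q) = -q/16 (V(l, q) = q*(-1/16) = -q/16)
V(0, 15) + 457 = -1/16*15 + 457 = -15/16 + 457 = 7297/16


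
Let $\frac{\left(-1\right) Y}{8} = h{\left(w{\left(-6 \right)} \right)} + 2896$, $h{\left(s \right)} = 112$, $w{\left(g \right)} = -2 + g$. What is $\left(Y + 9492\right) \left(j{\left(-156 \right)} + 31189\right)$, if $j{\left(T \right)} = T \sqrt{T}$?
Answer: $-454486108 + 4546464 i \sqrt{39} \approx -4.5449 \cdot 10^{8} + 2.8393 \cdot 10^{7} i$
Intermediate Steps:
$Y = -24064$ ($Y = - 8 \left(112 + 2896\right) = \left(-8\right) 3008 = -24064$)
$j{\left(T \right)} = T^{\frac{3}{2}}$
$\left(Y + 9492\right) \left(j{\left(-156 \right)} + 31189\right) = \left(-24064 + 9492\right) \left(\left(-156\right)^{\frac{3}{2}} + 31189\right) = - 14572 \left(- 312 i \sqrt{39} + 31189\right) = - 14572 \left(31189 - 312 i \sqrt{39}\right) = -454486108 + 4546464 i \sqrt{39}$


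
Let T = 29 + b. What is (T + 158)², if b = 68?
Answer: 65025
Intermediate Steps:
T = 97 (T = 29 + 68 = 97)
(T + 158)² = (97 + 158)² = 255² = 65025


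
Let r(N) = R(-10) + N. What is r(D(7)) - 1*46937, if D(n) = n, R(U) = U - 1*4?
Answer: -46944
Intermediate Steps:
R(U) = -4 + U (R(U) = U - 4 = -4 + U)
r(N) = -14 + N (r(N) = (-4 - 10) + N = -14 + N)
r(D(7)) - 1*46937 = (-14 + 7) - 1*46937 = -7 - 46937 = -46944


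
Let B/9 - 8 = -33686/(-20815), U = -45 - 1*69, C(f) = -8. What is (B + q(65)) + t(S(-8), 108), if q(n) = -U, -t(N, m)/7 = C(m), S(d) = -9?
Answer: 5340404/20815 ≈ 256.56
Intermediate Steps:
U = -114 (U = -45 - 69 = -114)
B = 1801854/20815 (B = 72 + 9*(-33686/(-20815)) = 72 + 9*(-33686*(-1/20815)) = 72 + 9*(33686/20815) = 72 + 303174/20815 = 1801854/20815 ≈ 86.565)
t(N, m) = 56 (t(N, m) = -7*(-8) = 56)
q(n) = 114 (q(n) = -1*(-114) = 114)
(B + q(65)) + t(S(-8), 108) = (1801854/20815 + 114) + 56 = 4174764/20815 + 56 = 5340404/20815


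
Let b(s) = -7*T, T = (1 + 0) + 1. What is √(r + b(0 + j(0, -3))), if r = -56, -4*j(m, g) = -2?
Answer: I*√70 ≈ 8.3666*I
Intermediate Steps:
j(m, g) = ½ (j(m, g) = -¼*(-2) = ½)
T = 2 (T = 1 + 1 = 2)
b(s) = -14 (b(s) = -7*2 = -14)
√(r + b(0 + j(0, -3))) = √(-56 - 14) = √(-70) = I*√70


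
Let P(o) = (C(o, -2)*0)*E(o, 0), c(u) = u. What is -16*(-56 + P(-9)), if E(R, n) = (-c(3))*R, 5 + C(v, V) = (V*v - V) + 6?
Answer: 896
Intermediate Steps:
C(v, V) = 1 - V + V*v (C(v, V) = -5 + ((V*v - V) + 6) = -5 + ((-V + V*v) + 6) = -5 + (6 - V + V*v) = 1 - V + V*v)
E(R, n) = -3*R (E(R, n) = (-1*3)*R = -3*R)
P(o) = 0 (P(o) = ((1 - 1*(-2) - 2*o)*0)*(-3*o) = ((1 + 2 - 2*o)*0)*(-3*o) = ((3 - 2*o)*0)*(-3*o) = 0*(-3*o) = 0)
-16*(-56 + P(-9)) = -16*(-56 + 0) = -16*(-56) = 896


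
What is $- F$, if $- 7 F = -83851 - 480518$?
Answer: $- \frac{564369}{7} \approx -80624.0$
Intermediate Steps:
$F = \frac{564369}{7}$ ($F = - \frac{-83851 - 480518}{7} = \left(- \frac{1}{7}\right) \left(-564369\right) = \frac{564369}{7} \approx 80624.0$)
$- F = \left(-1\right) \frac{564369}{7} = - \frac{564369}{7}$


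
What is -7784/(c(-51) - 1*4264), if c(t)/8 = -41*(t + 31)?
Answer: -139/41 ≈ -3.3902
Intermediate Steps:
c(t) = -10168 - 328*t (c(t) = 8*(-41*(t + 31)) = 8*(-41*(31 + t)) = 8*(-1271 - 41*t) = -10168 - 328*t)
-7784/(c(-51) - 1*4264) = -7784/((-10168 - 328*(-51)) - 1*4264) = -7784/((-10168 + 16728) - 4264) = -7784/(6560 - 4264) = -7784/2296 = -7784*1/2296 = -139/41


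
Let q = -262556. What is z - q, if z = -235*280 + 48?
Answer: 196804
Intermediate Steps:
z = -65752 (z = -65800 + 48 = -65752)
z - q = -65752 - 1*(-262556) = -65752 + 262556 = 196804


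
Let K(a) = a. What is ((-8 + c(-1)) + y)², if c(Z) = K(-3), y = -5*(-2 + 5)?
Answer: 676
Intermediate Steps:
y = -15 (y = -5*3 = -15)
c(Z) = -3
((-8 + c(-1)) + y)² = ((-8 - 3) - 15)² = (-11 - 15)² = (-26)² = 676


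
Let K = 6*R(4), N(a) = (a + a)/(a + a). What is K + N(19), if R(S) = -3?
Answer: -17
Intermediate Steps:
N(a) = 1 (N(a) = (2*a)/((2*a)) = (2*a)*(1/(2*a)) = 1)
K = -18 (K = 6*(-3) = -18)
K + N(19) = -18 + 1 = -17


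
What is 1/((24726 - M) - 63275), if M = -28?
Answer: -1/38521 ≈ -2.5960e-5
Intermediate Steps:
1/((24726 - M) - 63275) = 1/((24726 - 1*(-28)) - 63275) = 1/((24726 + 28) - 63275) = 1/(24754 - 63275) = 1/(-38521) = -1/38521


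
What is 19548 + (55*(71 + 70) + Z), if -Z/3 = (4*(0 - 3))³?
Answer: 32487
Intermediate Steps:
Z = 5184 (Z = -3*64*(0 - 3)³ = -3*(4*(-3))³ = -3*(-12)³ = -3*(-1728) = 5184)
19548 + (55*(71 + 70) + Z) = 19548 + (55*(71 + 70) + 5184) = 19548 + (55*141 + 5184) = 19548 + (7755 + 5184) = 19548 + 12939 = 32487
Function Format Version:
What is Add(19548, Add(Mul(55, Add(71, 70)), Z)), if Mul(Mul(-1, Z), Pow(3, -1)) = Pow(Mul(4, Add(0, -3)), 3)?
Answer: 32487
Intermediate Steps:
Z = 5184 (Z = Mul(-3, Pow(Mul(4, Add(0, -3)), 3)) = Mul(-3, Pow(Mul(4, -3), 3)) = Mul(-3, Pow(-12, 3)) = Mul(-3, -1728) = 5184)
Add(19548, Add(Mul(55, Add(71, 70)), Z)) = Add(19548, Add(Mul(55, Add(71, 70)), 5184)) = Add(19548, Add(Mul(55, 141), 5184)) = Add(19548, Add(7755, 5184)) = Add(19548, 12939) = 32487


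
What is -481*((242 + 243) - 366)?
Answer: -57239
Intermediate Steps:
-481*((242 + 243) - 366) = -481*(485 - 366) = -481*119 = -57239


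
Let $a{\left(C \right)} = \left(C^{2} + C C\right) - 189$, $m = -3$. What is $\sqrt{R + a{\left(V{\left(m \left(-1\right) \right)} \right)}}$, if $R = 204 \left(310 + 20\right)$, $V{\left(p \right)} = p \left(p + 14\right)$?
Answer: $9 \sqrt{893} \approx 268.95$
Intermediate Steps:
$V{\left(p \right)} = p \left(14 + p\right)$
$R = 67320$ ($R = 204 \cdot 330 = 67320$)
$a{\left(C \right)} = -189 + 2 C^{2}$ ($a{\left(C \right)} = \left(C^{2} + C^{2}\right) - 189 = 2 C^{2} - 189 = -189 + 2 C^{2}$)
$\sqrt{R + a{\left(V{\left(m \left(-1\right) \right)} \right)}} = \sqrt{67320 - \left(189 - 2 \left(\left(-3\right) \left(-1\right) \left(14 - -3\right)\right)^{2}\right)} = \sqrt{67320 - \left(189 - 2 \left(3 \left(14 + 3\right)\right)^{2}\right)} = \sqrt{67320 - \left(189 - 2 \left(3 \cdot 17\right)^{2}\right)} = \sqrt{67320 - \left(189 - 2 \cdot 51^{2}\right)} = \sqrt{67320 + \left(-189 + 2 \cdot 2601\right)} = \sqrt{67320 + \left(-189 + 5202\right)} = \sqrt{67320 + 5013} = \sqrt{72333} = 9 \sqrt{893}$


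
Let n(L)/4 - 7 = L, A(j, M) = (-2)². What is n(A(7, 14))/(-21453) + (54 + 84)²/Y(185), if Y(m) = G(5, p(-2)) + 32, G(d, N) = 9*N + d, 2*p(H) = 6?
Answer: 102137029/343248 ≈ 297.56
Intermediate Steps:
A(j, M) = 4
p(H) = 3 (p(H) = (½)*6 = 3)
G(d, N) = d + 9*N
n(L) = 28 + 4*L
Y(m) = 64 (Y(m) = (5 + 9*3) + 32 = (5 + 27) + 32 = 32 + 32 = 64)
n(A(7, 14))/(-21453) + (54 + 84)²/Y(185) = (28 + 4*4)/(-21453) + (54 + 84)²/64 = (28 + 16)*(-1/21453) + 138²*(1/64) = 44*(-1/21453) + 19044*(1/64) = -44/21453 + 4761/16 = 102137029/343248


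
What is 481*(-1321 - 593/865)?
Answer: -549907098/865 ≈ -6.3573e+5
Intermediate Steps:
481*(-1321 - 593/865) = 481*(-1143258/865) = -549907098/865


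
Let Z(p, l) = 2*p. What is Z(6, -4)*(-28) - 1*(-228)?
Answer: -108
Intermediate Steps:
Z(6, -4)*(-28) - 1*(-228) = (2*6)*(-28) - 1*(-228) = 12*(-28) + 228 = -336 + 228 = -108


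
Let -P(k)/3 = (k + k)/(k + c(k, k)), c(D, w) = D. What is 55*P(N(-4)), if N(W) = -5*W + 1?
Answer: -165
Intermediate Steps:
N(W) = 1 - 5*W
P(k) = -3 (P(k) = -3*(k + k)/(k + k) = -3*2*k/(2*k) = -3*2*k*1/(2*k) = -3*1 = -3)
55*P(N(-4)) = 55*(-3) = -165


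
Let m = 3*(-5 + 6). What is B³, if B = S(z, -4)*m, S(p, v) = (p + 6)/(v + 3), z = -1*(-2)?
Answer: -13824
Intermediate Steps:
z = 2
S(p, v) = (6 + p)/(3 + v)
m = 3 (m = 3*1 = 3)
B = -24 (B = ((6 + 2)/(3 - 4))*3 = (8/(-1))*3 = -1*8*3 = -8*3 = -24)
B³ = (-24)³ = -13824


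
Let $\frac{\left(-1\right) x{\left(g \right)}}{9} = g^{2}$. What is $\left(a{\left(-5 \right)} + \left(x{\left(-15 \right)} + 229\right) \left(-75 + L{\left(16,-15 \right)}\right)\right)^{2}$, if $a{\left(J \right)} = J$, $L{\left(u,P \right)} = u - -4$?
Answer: $9756500625$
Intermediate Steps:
$L{\left(u,P \right)} = 4 + u$ ($L{\left(u,P \right)} = u + 4 = 4 + u$)
$x{\left(g \right)} = - 9 g^{2}$
$\left(a{\left(-5 \right)} + \left(x{\left(-15 \right)} + 229\right) \left(-75 + L{\left(16,-15 \right)}\right)\right)^{2} = \left(-5 + \left(- 9 \left(-15\right)^{2} + 229\right) \left(-75 + \left(4 + 16\right)\right)\right)^{2} = \left(-5 + \left(\left(-9\right) 225 + 229\right) \left(-75 + 20\right)\right)^{2} = \left(-5 + \left(-2025 + 229\right) \left(-55\right)\right)^{2} = \left(-5 - -98780\right)^{2} = \left(-5 + 98780\right)^{2} = 98775^{2} = 9756500625$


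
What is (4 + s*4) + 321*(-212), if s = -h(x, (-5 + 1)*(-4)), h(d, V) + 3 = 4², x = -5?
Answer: -68100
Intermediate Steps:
h(d, V) = 13 (h(d, V) = -3 + 4² = -3 + 16 = 13)
s = -13 (s = -1*13 = -13)
(4 + s*4) + 321*(-212) = (4 - 13*4) + 321*(-212) = (4 - 52) - 68052 = -48 - 68052 = -68100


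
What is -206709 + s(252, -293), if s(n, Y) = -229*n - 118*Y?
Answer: -229843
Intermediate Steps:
-206709 + s(252, -293) = -206709 + (-229*252 - 118*(-293)) = -206709 + (-57708 + 34574) = -206709 - 23134 = -229843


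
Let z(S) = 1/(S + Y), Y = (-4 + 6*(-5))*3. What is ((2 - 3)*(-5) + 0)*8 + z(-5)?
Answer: 4279/107 ≈ 39.991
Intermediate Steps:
Y = -102 (Y = (-4 - 30)*3 = -34*3 = -102)
z(S) = 1/(-102 + S) (z(S) = 1/(S - 102) = 1/(-102 + S))
((2 - 3)*(-5) + 0)*8 + z(-5) = ((2 - 3)*(-5) + 0)*8 + 1/(-102 - 5) = (-1*(-5) + 0)*8 + 1/(-107) = (5 + 0)*8 - 1/107 = 5*8 - 1/107 = 40 - 1/107 = 4279/107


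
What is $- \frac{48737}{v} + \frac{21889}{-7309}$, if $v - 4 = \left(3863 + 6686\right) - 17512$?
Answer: $\frac{203893182}{50863331} \approx 4.0086$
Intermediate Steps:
$v = -6959$ ($v = 4 + \left(\left(3863 + 6686\right) - 17512\right) = 4 + \left(10549 - 17512\right) = 4 - 6963 = -6959$)
$- \frac{48737}{v} + \frac{21889}{-7309} = - \frac{48737}{-6959} + \frac{21889}{-7309} = \left(-48737\right) \left(- \frac{1}{6959}\right) + 21889 \left(- \frac{1}{7309}\right) = \frac{48737}{6959} - \frac{21889}{7309} = \frac{203893182}{50863331}$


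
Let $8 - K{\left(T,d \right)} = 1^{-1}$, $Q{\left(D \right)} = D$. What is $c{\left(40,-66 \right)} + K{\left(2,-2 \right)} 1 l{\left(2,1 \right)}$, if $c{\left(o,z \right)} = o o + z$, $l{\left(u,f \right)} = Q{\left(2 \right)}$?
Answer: $1548$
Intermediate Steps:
$l{\left(u,f \right)} = 2$
$K{\left(T,d \right)} = 7$ ($K{\left(T,d \right)} = 8 - 1^{-1} = 8 - 1 = 7$)
$c{\left(o,z \right)} = z + o^{2}$ ($c{\left(o,z \right)} = o^{2} + z = z + o^{2}$)
$c{\left(40,-66 \right)} + K{\left(2,-2 \right)} 1 l{\left(2,1 \right)} = \left(-66 + 40^{2}\right) + 7 \cdot 1 \cdot 2 = \left(-66 + 1600\right) + 7 \cdot 2 = 1534 + 14 = 1548$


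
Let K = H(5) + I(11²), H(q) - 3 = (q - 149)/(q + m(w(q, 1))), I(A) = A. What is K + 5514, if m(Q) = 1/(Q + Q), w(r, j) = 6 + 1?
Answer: 398282/71 ≈ 5609.6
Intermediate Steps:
w(r, j) = 7
m(Q) = 1/(2*Q)
H(q) = 3 + (-149 + q)/(1/14 + q) (H(q) = 3 + (q - 149)/(q + (½)/7) = 3 + (-149 + q)/(q + (½)*(⅐)) = 3 + (-149 + q)/(q + 1/14) = 3 + (-149 + q)/(1/14 + q))
K = 6788/71 (K = (-2083 + 56*5)/(1 + 14*5) + 11² = (-2083 + 280)/(1 + 70) + 121 = -1803/71 + 121 = 6788/71 ≈ 95.606)
K + 5514 = 6788/71 + 5514 = 398282/71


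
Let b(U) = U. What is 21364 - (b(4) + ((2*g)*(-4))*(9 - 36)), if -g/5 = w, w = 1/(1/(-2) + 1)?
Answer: 23520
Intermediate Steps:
w = 2 (w = 1/(1*(-½) + 1) = 1/(-½ + 1) = 1/(½) = 2)
g = -10 (g = -5*2 = -10)
21364 - (b(4) + ((2*g)*(-4))*(9 - 36)) = 21364 - (4 + ((2*(-10))*(-4))*(9 - 36)) = 21364 - (4 - 20*(-4)*(-27)) = 21364 - (4 + 80*(-27)) = 21364 - (4 - 2160) = 21364 - 1*(-2156) = 21364 + 2156 = 23520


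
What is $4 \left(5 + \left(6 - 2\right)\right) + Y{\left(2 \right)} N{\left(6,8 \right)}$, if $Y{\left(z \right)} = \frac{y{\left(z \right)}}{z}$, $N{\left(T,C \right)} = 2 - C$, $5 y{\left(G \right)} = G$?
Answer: $\frac{174}{5} \approx 34.8$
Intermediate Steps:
$y{\left(G \right)} = \frac{G}{5}$
$Y{\left(z \right)} = \frac{1}{5}$ ($Y{\left(z \right)} = \frac{\frac{1}{5} z}{z} = \frac{1}{5}$)
$4 \left(5 + \left(6 - 2\right)\right) + Y{\left(2 \right)} N{\left(6,8 \right)} = 4 \left(5 + \left(6 - 2\right)\right) + \frac{2 - 8}{5} = 4 \left(5 + 4\right) + \frac{1}{5} \left(-6\right) = 4 \cdot 9 - \frac{6}{5} = 36 - \frac{6}{5} = \frac{174}{5}$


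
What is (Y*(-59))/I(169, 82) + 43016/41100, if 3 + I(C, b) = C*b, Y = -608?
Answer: 103516294/28472025 ≈ 3.6357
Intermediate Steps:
I(C, b) = -3 + C*b
(Y*(-59))/I(169, 82) + 43016/41100 = (-608*(-59))/(-3 + 169*82) + 43016/41100 = 35872/(-3 + 13858) + 43016*(1/41100) = 35872/13855 + 10754/10275 = 103516294/28472025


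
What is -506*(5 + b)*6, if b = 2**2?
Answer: -27324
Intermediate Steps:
b = 4
-506*(5 + b)*6 = -506*(5 + 4)*6 = -4554*6 = -506*54 = -27324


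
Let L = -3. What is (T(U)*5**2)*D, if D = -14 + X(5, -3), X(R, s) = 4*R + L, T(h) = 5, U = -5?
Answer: 375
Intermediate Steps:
X(R, s) = -3 + 4*R (X(R, s) = 4*R - 3 = -3 + 4*R)
D = 3 (D = -14 + (-3 + 4*5) = -14 + (-3 + 20) = -14 + 17 = 3)
(T(U)*5**2)*D = (5*5**2)*3 = (5*25)*3 = 125*3 = 375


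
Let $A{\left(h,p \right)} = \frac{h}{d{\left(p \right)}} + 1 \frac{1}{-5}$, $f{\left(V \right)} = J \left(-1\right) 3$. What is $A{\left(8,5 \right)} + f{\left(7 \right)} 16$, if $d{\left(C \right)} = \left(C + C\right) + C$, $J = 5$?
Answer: $- \frac{719}{3} \approx -239.67$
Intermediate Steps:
$f{\left(V \right)} = -15$ ($f{\left(V \right)} = 5 \left(-1\right) 3 = \left(-5\right) 3 = -15$)
$d{\left(C \right)} = 3 C$ ($d{\left(C \right)} = 2 C + C = 3 C$)
$A{\left(h,p \right)} = - \frac{1}{5} + \frac{h}{3 p}$ ($A{\left(h,p \right)} = \frac{h}{3 p} + 1 \frac{1}{-5} = h \frac{1}{3 p} + 1 \left(- \frac{1}{5}\right) = \frac{h}{3 p} - \frac{1}{5} = - \frac{1}{5} + \frac{h}{3 p}$)
$A{\left(8,5 \right)} + f{\left(7 \right)} 16 = \frac{\left(- \frac{1}{5}\right) 5 + \frac{1}{3} \cdot 8}{5} - 240 = \frac{-1 + \frac{8}{3}}{5} - 240 = \frac{1}{5} \cdot \frac{5}{3} - 240 = \frac{1}{3} - 240 = - \frac{719}{3}$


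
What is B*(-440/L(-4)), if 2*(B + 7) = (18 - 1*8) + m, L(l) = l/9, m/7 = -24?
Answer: -85140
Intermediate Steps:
m = -168 (m = 7*(-24) = -168)
L(l) = l/9 (L(l) = l*(⅑) = l/9)
B = -86 (B = -7 + ((18 - 1*8) - 168)/2 = -7 + ((18 - 8) - 168)/2 = -7 + (10 - 168)/2 = -7 + (½)*(-158) = -7 - 79 = -86)
B*(-440/L(-4)) = -(-37840)/((⅑)*(-4)) = -(-37840)/(-4/9) = -(-37840)*(-9)/4 = -86*990 = -85140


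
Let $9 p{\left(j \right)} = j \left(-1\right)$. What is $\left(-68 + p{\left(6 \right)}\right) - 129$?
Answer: $- \frac{593}{3} \approx -197.67$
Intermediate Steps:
$p{\left(j \right)} = - \frac{j}{9}$ ($p{\left(j \right)} = \frac{j \left(-1\right)}{9} = \frac{\left(-1\right) j}{9} = - \frac{j}{9}$)
$\left(-68 + p{\left(6 \right)}\right) - 129 = \left(-68 - \frac{2}{3}\right) - 129 = - \frac{206}{3} - 129 = - \frac{593}{3}$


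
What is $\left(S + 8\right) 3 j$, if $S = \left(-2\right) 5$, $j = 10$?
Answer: $-60$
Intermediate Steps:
$S = -10$
$\left(S + 8\right) 3 j = \left(-10 + 8\right) 3 \cdot 10 = \left(-2\right) 3 \cdot 10 = \left(-6\right) 10 = -60$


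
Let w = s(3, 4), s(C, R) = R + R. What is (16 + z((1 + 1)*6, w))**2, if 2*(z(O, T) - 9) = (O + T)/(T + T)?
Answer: 42025/64 ≈ 656.64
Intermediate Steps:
s(C, R) = 2*R
w = 8 (w = 2*4 = 8)
z(O, T) = 9 + (O + T)/(4*T) (z(O, T) = 9 + ((O + T)/(T + T))/2 = 9 + ((O + T)/((2*T)))/2 = 9 + ((O + T)*(1/(2*T)))/2 = 9 + ((O + T)/(2*T))/2 = 9 + (O + T)/(4*T))
(16 + z((1 + 1)*6, w))**2 = (16 + (1/4)*((1 + 1)*6 + 37*8)/8)**2 = (16 + (1/4)*(1/8)*(2*6 + 296))**2 = (16 + (1/4)*(1/8)*(12 + 296))**2 = (16 + (1/4)*(1/8)*308)**2 = (16 + 77/8)**2 = (205/8)**2 = 42025/64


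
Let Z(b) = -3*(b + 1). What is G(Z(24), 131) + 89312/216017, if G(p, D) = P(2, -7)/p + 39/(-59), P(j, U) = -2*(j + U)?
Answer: -72818831/191175045 ≈ -0.38090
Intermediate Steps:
Z(b) = -3 - 3*b (Z(b) = -3*(1 + b) = -3 - 3*b)
P(j, U) = -2*U - 2*j (P(j, U) = -2*(U + j) = -2*U - 2*j)
G(p, D) = -39/59 + 10/p (G(p, D) = (-2*(-7) - 2*2)/p + 39/(-59) = (14 - 4)/p + 39*(-1/59) = 10/p - 39/59 = -39/59 + 10/p)
G(Z(24), 131) + 89312/216017 = (-39/59 + 10/(-3 - 3*24)) + 89312/216017 = (-39/59 + 10/(-3 - 72)) + 89312*(1/216017) = (-39/59 + 10/(-75)) + 89312/216017 = (-39/59 + 10*(-1/75)) + 89312/216017 = (-39/59 - 2/15) + 89312/216017 = -703/885 + 89312/216017 = -72818831/191175045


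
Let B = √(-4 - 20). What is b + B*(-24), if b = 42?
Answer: 42 - 48*I*√6 ≈ 42.0 - 117.58*I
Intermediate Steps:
B = 2*I*√6 (B = √(-24) = 2*I*√6 ≈ 4.899*I)
b + B*(-24) = 42 + (2*I*√6)*(-24) = 42 - 48*I*√6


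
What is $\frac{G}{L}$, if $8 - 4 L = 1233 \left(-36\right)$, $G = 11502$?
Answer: $\frac{11502}{11099} \approx 1.0363$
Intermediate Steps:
$L = 11099$ ($L = 2 - \frac{1233 \left(-36\right)}{4} = 2 - -11097 = 2 + 11097 = 11099$)
$\frac{G}{L} = \frac{11502}{11099}$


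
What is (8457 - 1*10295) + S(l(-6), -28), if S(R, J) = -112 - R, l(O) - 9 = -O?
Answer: -1965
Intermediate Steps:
l(O) = 9 - O
(8457 - 1*10295) + S(l(-6), -28) = (8457 - 1*10295) + (-112 - (9 - 1*(-6))) = (8457 - 10295) + (-112 - (9 + 6)) = -1838 + (-112 - 1*15) = -1838 + (-112 - 15) = -1838 - 127 = -1965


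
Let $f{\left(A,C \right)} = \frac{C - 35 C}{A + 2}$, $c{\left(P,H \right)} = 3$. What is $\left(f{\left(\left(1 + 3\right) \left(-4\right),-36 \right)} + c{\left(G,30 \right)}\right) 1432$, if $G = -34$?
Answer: $- \frac{846312}{7} \approx -1.209 \cdot 10^{5}$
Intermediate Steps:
$f{\left(A,C \right)} = - \frac{34 C}{2 + A}$ ($f{\left(A,C \right)} = \frac{\left(-34\right) C}{2 + A} = - \frac{34 C}{2 + A}$)
$\left(f{\left(\left(1 + 3\right) \left(-4\right),-36 \right)} + c{\left(G,30 \right)}\right) 1432 = \left(\left(-34\right) \left(-36\right) \frac{1}{2 + \left(1 + 3\right) \left(-4\right)} + 3\right) 1432 = \left(\left(-34\right) \left(-36\right) \frac{1}{2 + 4 \left(-4\right)} + 3\right) 1432 = \left(\left(-34\right) \left(-36\right) \frac{1}{2 - 16} + 3\right) 1432 = \left(\left(-34\right) \left(-36\right) \frac{1}{-14} + 3\right) 1432 = \left(\left(-34\right) \left(-36\right) \left(- \frac{1}{14}\right) + 3\right) 1432 = \left(- \frac{612}{7} + 3\right) 1432 = \left(- \frac{591}{7}\right) 1432 = - \frac{846312}{7}$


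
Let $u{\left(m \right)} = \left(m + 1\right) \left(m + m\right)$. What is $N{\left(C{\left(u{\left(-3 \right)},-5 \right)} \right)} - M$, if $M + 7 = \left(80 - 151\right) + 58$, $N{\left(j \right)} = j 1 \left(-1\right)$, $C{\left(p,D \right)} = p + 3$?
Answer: $5$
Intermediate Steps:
$u{\left(m \right)} = 2 m \left(1 + m\right)$ ($u{\left(m \right)} = \left(1 + m\right) 2 m = 2 m \left(1 + m\right)$)
$C{\left(p,D \right)} = 3 + p$
$N{\left(j \right)} = - j$ ($N{\left(j \right)} = j \left(-1\right) = - j$)
$M = -20$ ($M = -7 + \left(\left(80 - 151\right) + 58\right) = -7 + \left(-71 + 58\right) = -7 - 13 = -20$)
$N{\left(C{\left(u{\left(-3 \right)},-5 \right)} \right)} - M = - (3 + 2 \left(-3\right) \left(1 - 3\right)) - -20 = - (3 + 2 \left(-3\right) \left(-2\right)) + 20 = - (3 + 12) + 20 = \left(-1\right) 15 + 20 = -15 + 20 = 5$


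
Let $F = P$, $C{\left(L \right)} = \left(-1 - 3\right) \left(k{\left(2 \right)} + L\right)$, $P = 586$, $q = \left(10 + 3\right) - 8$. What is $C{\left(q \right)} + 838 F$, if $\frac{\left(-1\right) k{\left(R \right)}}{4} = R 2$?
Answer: $491112$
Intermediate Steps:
$k{\left(R \right)} = - 8 R$ ($k{\left(R \right)} = - 4 R 2 = - 4 \cdot 2 R = - 8 R$)
$q = 5$ ($q = 13 - 8 = 5$)
$C{\left(L \right)} = 64 - 4 L$ ($C{\left(L \right)} = \left(-1 - 3\right) \left(\left(-8\right) 2 + L\right) = - 4 \left(-16 + L\right) = 64 - 4 L$)
$F = 586$
$C{\left(q \right)} + 838 F = \left(64 - 20\right) + 838 \cdot 586 = \left(64 - 20\right) + 491068 = 44 + 491068 = 491112$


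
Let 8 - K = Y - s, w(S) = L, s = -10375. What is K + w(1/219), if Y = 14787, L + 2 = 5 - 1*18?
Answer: -25169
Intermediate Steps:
L = -15 (L = -2 + (5 - 1*18) = -2 + (5 - 18) = -2 - 13 = -15)
w(S) = -15
K = -25154 (K = 8 - (14787 - 1*(-10375)) = 8 - (14787 + 10375) = 8 - 1*25162 = 8 - 25162 = -25154)
K + w(1/219) = -25154 - 15 = -25169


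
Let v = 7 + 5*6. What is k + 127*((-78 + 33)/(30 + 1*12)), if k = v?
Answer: -1387/14 ≈ -99.071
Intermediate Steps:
v = 37 (v = 7 + 30 = 37)
k = 37
k + 127*((-78 + 33)/(30 + 1*12)) = 37 + 127*((-78 + 33)/(30 + 1*12)) = 37 + 127*(-45/(30 + 12)) = 37 + 127*(-45/42) = 37 + 127*(-45*1/42) = 37 + 127*(-15/14) = 37 - 1905/14 = -1387/14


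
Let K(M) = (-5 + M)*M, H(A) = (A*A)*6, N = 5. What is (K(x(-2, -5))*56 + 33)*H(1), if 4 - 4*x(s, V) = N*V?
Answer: 5679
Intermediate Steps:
H(A) = 6*A² (H(A) = A²*6 = 6*A²)
x(s, V) = 1 - 5*V/4
K(M) = M*(-5 + M)
(K(x(-2, -5))*56 + 33)*H(1) = (((1 - 5/4*(-5))*(-5 + (1 - 5/4*(-5))))*56 + 33)*(6*1²) = (((1 + 25/4)*(-5 + (1 + 25/4)))*56 + 33)*(6*1) = ((29*(-5 + 29/4)/4)*56 + 33)*6 = (((29/4)*(9/4))*56 + 33)*6 = ((261/16)*56 + 33)*6 = (1827/2 + 33)*6 = (1893/2)*6 = 5679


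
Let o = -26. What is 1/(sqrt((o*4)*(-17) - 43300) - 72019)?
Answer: -72019/5186777893 - 2*I*sqrt(10383)/5186777893 ≈ -1.3885e-5 - 3.9291e-8*I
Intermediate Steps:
1/(sqrt((o*4)*(-17) - 43300) - 72019) = 1/(sqrt(-26*4*(-17) - 43300) - 72019) = 1/(sqrt(-104*(-17) - 43300) - 72019) = 1/(sqrt(1768 - 43300) - 72019) = 1/(sqrt(-41532) - 72019) = 1/(2*I*sqrt(10383) - 72019) = 1/(-72019 + 2*I*sqrt(10383))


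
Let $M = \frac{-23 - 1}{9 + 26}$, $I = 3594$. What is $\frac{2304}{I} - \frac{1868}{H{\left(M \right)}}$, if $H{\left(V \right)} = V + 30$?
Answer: $- \frac{19384318}{307287} \approx -63.082$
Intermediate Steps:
$M = - \frac{24}{35} \approx -0.68571$
$H{\left(V \right)} = 30 + V$
$\frac{2304}{I} - \frac{1868}{H{\left(M \right)}} = \frac{2304}{3594} - \frac{1868}{30 - \frac{24}{35}} = 2304 \cdot \frac{1}{3594} - \frac{1868}{\frac{1026}{35}} = \frac{384}{599} - \frac{32690}{513} = - \frac{19384318}{307287}$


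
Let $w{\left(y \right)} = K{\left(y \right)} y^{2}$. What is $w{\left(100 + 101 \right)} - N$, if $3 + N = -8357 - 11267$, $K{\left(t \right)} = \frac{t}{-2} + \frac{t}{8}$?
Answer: $- \frac{24204787}{8} \approx -3.0256 \cdot 10^{6}$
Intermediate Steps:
$K{\left(t \right)} = - \frac{3 t}{8}$ ($K{\left(t \right)} = t \left(- \frac{1}{2}\right) + t \frac{1}{8} = - \frac{t}{2} + \frac{t}{8} = - \frac{3 t}{8}$)
$N = -19627$ ($N = -3 - 19624 = -19627$)
$w{\left(y \right)} = - \frac{3 y^{3}}{8}$ ($w{\left(y \right)} = - \frac{3 y}{8} y^{2} = - \frac{3 y^{3}}{8}$)
$w{\left(100 + 101 \right)} - N = - \frac{3 \left(100 + 101\right)^{3}}{8} - -19627 = - \frac{3 \cdot 201^{3}}{8} + 19627 = \left(- \frac{3}{8}\right) 8120601 + 19627 = - \frac{24361803}{8} + 19627 = - \frac{24204787}{8}$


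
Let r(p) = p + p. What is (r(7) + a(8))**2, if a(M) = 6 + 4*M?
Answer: 2704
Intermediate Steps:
r(p) = 2*p
(r(7) + a(8))**2 = (2*7 + (6 + 4*8))**2 = (14 + (6 + 32))**2 = (14 + 38)**2 = 52**2 = 2704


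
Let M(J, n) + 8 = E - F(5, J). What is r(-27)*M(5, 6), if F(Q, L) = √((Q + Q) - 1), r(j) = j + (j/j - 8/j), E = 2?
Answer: 694/3 ≈ 231.33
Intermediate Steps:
r(j) = 1 + j - 8/j (r(j) = j + (1 - 8/j) = 1 + j - 8/j)
F(Q, L) = √(-1 + 2*Q) (F(Q, L) = √(2*Q - 1) = √(-1 + 2*Q))
M(J, n) = -9 (M(J, n) = -8 + (2 - √(-1 + 2*5)) = -8 + (2 - √(-1 + 10)) = -8 + (2 - √9) = -8 + (2 - 1*3) = -8 + (2 - 3) = -8 - 1 = -9)
r(-27)*M(5, 6) = (1 - 27 - 8/(-27))*(-9) = (1 - 27 - 8*(-1/27))*(-9) = (1 - 27 + 8/27)*(-9) = -694/27*(-9) = 694/3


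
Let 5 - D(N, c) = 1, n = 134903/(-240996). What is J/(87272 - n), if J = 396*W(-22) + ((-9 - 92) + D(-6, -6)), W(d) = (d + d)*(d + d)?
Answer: 184737652764/21032337815 ≈ 8.7835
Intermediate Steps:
n = -134903/240996 (n = 134903*(-1/240996) = -134903/240996 ≈ -0.55977)
D(N, c) = 4 (D(N, c) = 5 - 1*1 = 5 - 1 = 4)
W(d) = 4*d² (W(d) = (2*d)*(2*d) = 4*d²)
J = 766559 (J = 396*(4*(-22)²) + ((-9 - 92) + 4) = 396*(4*484) + (-101 + 4) = 396*1936 - 97 = 766656 - 97 = 766559)
J/(87272 - n) = 766559/(87272 - 1*(-134903/240996)) = 766559/(87272 + 134903/240996) = 766559/(21032337815/240996) = 766559*(240996/21032337815) = 184737652764/21032337815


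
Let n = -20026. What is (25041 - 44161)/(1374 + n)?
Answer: 4780/4663 ≈ 1.0251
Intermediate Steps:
(25041 - 44161)/(1374 + n) = (25041 - 44161)/(1374 - 20026) = -19120/(-18652) = -19120*(-1/18652) = 4780/4663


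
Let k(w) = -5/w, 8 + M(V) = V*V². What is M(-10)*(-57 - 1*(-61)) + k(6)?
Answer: -24197/6 ≈ -4032.8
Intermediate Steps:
M(V) = -8 + V³ (M(V) = -8 + V*V² = -8 + V³)
M(-10)*(-57 - 1*(-61)) + k(6) = (-8 + (-10)³)*(-57 - 1*(-61)) - 5/6 = (-8 - 1000)*(-57 + 61) - 5*⅙ = -1008*4 - ⅚ = -4032 - ⅚ = -24197/6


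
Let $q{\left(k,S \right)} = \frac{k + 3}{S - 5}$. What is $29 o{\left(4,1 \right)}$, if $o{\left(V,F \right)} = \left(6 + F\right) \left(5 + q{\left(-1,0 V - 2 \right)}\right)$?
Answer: $957$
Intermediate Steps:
$q{\left(k,S \right)} = \frac{3 + k}{-5 + S}$
$o{\left(V,F \right)} = \frac{198}{7} + \frac{33 F}{7}$ ($o{\left(V,F \right)} = \left(6 + F\right) \left(5 + \frac{3 - 1}{-5 - \left(2 + 0 V\right)}\right) = \left(6 + F\right) \left(5 + \frac{1}{-5 + \left(0 - 2\right)} 2\right) = \left(6 + F\right) \left(5 + \frac{1}{-5 - 2} \cdot 2\right) = \left(6 + F\right) \left(5 + \frac{1}{-7} \cdot 2\right) = \left(6 + F\right) \left(5 - \frac{2}{7}\right) = \left(6 + F\right) \frac{33}{7} = \frac{198}{7} + \frac{33 F}{7}$)
$29 o{\left(4,1 \right)} = 29 \left(\frac{198}{7} + \frac{33}{7} \cdot 1\right) = 29 \left(\frac{198}{7} + \frac{33}{7}\right) = 29 \cdot 33 = 957$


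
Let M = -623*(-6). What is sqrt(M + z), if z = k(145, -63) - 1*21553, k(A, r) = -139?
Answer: I*sqrt(17954) ≈ 133.99*I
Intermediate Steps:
M = 3738
z = -21692 (z = -139 - 1*21553 = -139 - 21553 = -21692)
sqrt(M + z) = sqrt(3738 - 21692) = sqrt(-17954) = I*sqrt(17954)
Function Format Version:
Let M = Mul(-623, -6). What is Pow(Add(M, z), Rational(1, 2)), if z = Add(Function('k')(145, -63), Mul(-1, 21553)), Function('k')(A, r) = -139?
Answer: Mul(I, Pow(17954, Rational(1, 2))) ≈ Mul(133.99, I)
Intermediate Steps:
M = 3738
z = -21692 (z = Add(-139, Mul(-1, 21553)) = Add(-139, -21553) = -21692)
Pow(Add(M, z), Rational(1, 2)) = Pow(Add(3738, -21692), Rational(1, 2)) = Pow(-17954, Rational(1, 2)) = Mul(I, Pow(17954, Rational(1, 2)))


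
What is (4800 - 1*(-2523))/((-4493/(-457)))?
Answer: 3346611/4493 ≈ 744.85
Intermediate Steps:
(4800 - 1*(-2523))/((-4493/(-457))) = (4800 + 2523)/((-4493*(-1/457))) = 7323/(4493/457) = 7323*(457/4493) = 3346611/4493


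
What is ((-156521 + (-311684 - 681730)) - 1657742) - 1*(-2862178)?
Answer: 54501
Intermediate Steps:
((-156521 + (-311684 - 681730)) - 1657742) - 1*(-2862178) = ((-156521 - 993414) - 1657742) + 2862178 = (-1149935 - 1657742) + 2862178 = -2807677 + 2862178 = 54501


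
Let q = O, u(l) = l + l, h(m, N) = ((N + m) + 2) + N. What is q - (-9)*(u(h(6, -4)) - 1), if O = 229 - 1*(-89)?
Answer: 309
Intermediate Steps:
h(m, N) = 2 + m + 2*N (h(m, N) = (2 + N + m) + N = 2 + m + 2*N)
O = 318 (O = 229 + 89 = 318)
u(l) = 2*l
q = 318
q - (-9)*(u(h(6, -4)) - 1) = 318 - (-9)*(2*(2 + 6 + 2*(-4)) - 1) = 318 - (-9)*(2*(2 + 6 - 8) - 1) = 318 - (-9)*(2*0 - 1) = 318 - (-9)*(0 - 1) = 318 - (-9)*(-1) = 318 - 1*9 = 318 - 9 = 309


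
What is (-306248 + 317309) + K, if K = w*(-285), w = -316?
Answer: 101121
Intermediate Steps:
K = 90060 (K = -316*(-285) = 90060)
(-306248 + 317309) + K = (-306248 + 317309) + 90060 = 11061 + 90060 = 101121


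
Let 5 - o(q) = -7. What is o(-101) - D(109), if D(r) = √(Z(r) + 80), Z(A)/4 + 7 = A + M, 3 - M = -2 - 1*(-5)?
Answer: 12 - 2*√122 ≈ -10.091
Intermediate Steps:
M = 0 (M = 3 - (-2 - 1*(-5)) = 3 - (-2 + 5) = 3 - 1*3 = 3 - 3 = 0)
o(q) = 12 (o(q) = 5 - 1*(-7) = 5 + 7 = 12)
Z(A) = -28 + 4*A (Z(A) = -28 + 4*(A + 0) = -28 + 4*A)
D(r) = √(52 + 4*r) (D(r) = √((-28 + 4*r) + 80) = √(52 + 4*r))
o(-101) - D(109) = 12 - 2*√(13 + 109) = 12 - 2*√122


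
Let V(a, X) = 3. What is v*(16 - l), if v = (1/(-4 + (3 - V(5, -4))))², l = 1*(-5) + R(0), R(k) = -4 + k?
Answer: 25/16 ≈ 1.5625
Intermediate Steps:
l = -9 (l = 1*(-5) + (-4 + 0) = -5 - 4 = -9)
v = 1/16 (v = (1/(-4 + (3 - 1*3)))² = (1/(-4 + (3 - 3)))² = (1/(-4 + 0))² = (1/(-4))² = (-¼)² = 1/16 ≈ 0.062500)
v*(16 - l) = (16 - 1*(-9))/16 = (16 + 9)/16 = (1/16)*25 = 25/16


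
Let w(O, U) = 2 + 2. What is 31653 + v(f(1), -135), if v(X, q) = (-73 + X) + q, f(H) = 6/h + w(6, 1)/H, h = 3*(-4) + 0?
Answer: 62897/2 ≈ 31449.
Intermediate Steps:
h = -12 (h = -12 + 0 = -12)
w(O, U) = 4
f(H) = -½ + 4/H (f(H) = 6/(-12) + 4/H = 6*(-1/12) + 4/H = -½ + 4/H)
v(X, q) = -73 + X + q
31653 + v(f(1), -135) = 31653 + (-73 + (½)*(8 - 1*1)/1 - 135) = 31653 + (-73 + (½)*1*(8 - 1) - 135) = 31653 + (-73 + (½)*1*7 - 135) = 31653 + (-73 + 7/2 - 135) = 31653 - 409/2 = 62897/2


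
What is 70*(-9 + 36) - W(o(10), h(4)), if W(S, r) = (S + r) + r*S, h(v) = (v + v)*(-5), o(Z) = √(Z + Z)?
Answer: 1930 + 78*√5 ≈ 2104.4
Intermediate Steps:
o(Z) = √2*√Z (o(Z) = √(2*Z) = √2*√Z)
h(v) = -10*v (h(v) = (2*v)*(-5) = -10*v)
W(S, r) = S + r + S*r (W(S, r) = (S + r) + S*r = S + r + S*r)
70*(-9 + 36) - W(o(10), h(4)) = 70*(-9 + 36) - (√2*√10 - 10*4 + (√2*√10)*(-10*4)) = 70*27 - (2*√5 - 40 + (2*√5)*(-40)) = 1890 - (2*√5 - 40 - 80*√5) = 1890 - (-40 - 78*√5) = 1890 + (40 + 78*√5) = 1930 + 78*√5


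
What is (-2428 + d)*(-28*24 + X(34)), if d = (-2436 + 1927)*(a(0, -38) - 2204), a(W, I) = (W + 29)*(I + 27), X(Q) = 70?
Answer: -771630958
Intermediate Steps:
a(W, I) = (27 + I)*(29 + W) (a(W, I) = (29 + W)*(27 + I) = (27 + I)*(29 + W))
d = 1284207 (d = (-2436 + 1927)*((783 + 27*0 + 29*(-38) - 38*0) - 2204) = -509*((783 + 0 - 1102 + 0) - 2204) = -509*(-319 - 2204) = -509*(-2523) = 1284207)
(-2428 + d)*(-28*24 + X(34)) = (-2428 + 1284207)*(-28*24 + 70) = 1281779*(-672 + 70) = 1281779*(-602) = -771630958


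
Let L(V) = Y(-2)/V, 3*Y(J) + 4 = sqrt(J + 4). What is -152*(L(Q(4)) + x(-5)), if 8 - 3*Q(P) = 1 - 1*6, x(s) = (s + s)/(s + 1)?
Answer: -4332/13 - 152*sqrt(2)/13 ≈ -349.77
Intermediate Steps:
x(s) = 2*s/(1 + s) (x(s) = (2*s)/(1 + s) = 2*s/(1 + s))
Q(P) = 13/3 (Q(P) = 8/3 - (1 - 1*6)/3 = 8/3 - (1 - 6)/3 = 8/3 - 1/3*(-5) = 8/3 + 5/3 = 13/3)
Y(J) = -4/3 + sqrt(4 + J)/3 (Y(J) = -4/3 + sqrt(J + 4)/3 = -4/3 + sqrt(4 + J)/3)
L(V) = (-4/3 + sqrt(2)/3)/V (L(V) = (-4/3 + sqrt(4 - 2)/3)/V = (-4/3 + sqrt(2)/3)/V)
-152*(L(Q(4)) + x(-5)) = -152*((-4 + sqrt(2))/(3*(13/3)) + 2*(-5)/(1 - 5)) = -152*((1/3)*(3/13)*(-4 + sqrt(2)) + 2*(-5)/(-4)) = -152*((-4/13 + sqrt(2)/13) + 2*(-5)*(-1/4)) = -152*((-4/13 + sqrt(2)/13) + 5/2) = -152*(57/26 + sqrt(2)/13) = -4332/13 - 152*sqrt(2)/13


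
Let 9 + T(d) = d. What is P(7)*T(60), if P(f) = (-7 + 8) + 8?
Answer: 459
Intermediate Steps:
P(f) = 9 (P(f) = 1 + 8 = 9)
T(d) = -9 + d
P(7)*T(60) = 9*(-9 + 60) = 9*51 = 459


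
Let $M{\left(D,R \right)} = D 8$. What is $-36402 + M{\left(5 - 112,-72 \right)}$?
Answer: $-37258$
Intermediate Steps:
$M{\left(D,R \right)} = 8 D$
$-36402 + M{\left(5 - 112,-72 \right)} = -36402 + 8 \left(5 - 112\right) = -36402 + 8 \left(-107\right) = -36402 - 856 = -37258$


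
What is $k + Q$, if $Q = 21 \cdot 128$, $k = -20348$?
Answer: $-17660$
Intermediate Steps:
$Q = 2688$
$k + Q = -20348 + 2688 = -17660$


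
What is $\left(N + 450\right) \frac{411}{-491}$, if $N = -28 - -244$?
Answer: $- \frac{273726}{491} \approx -557.49$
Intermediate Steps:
$N = 216$ ($N = -28 + 244 = 216$)
$\left(N + 450\right) \frac{411}{-491} = \left(216 + 450\right) \frac{411}{-491} = 666 \cdot 411 \left(- \frac{1}{491}\right) = 666 \left(- \frac{411}{491}\right) = - \frac{273726}{491}$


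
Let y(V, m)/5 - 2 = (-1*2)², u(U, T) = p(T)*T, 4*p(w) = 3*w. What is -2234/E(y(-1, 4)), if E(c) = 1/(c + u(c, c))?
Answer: -1574970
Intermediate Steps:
p(w) = 3*w/4 (p(w) = (3*w)/4 = 3*w/4)
u(U, T) = 3*T²/4 (u(U, T) = (3*T/4)*T = 3*T²/4)
y(V, m) = 30 (y(V, m) = 10 + 5*(-1*2)² = 10 + 5*(-2)² = 10 + 5*4 = 10 + 20 = 30)
E(c) = 1/(c + 3*c²/4)
-2234/E(y(-1, 4)) = -2234/(4/(30*(4 + 3*30))) = -2234/(4*(1/30)/(4 + 90)) = -2234/(4*(1/30)/94) = -2234/(4*(1/30)*(1/94)) = -2234/1/705 = -2234*705 = -1574970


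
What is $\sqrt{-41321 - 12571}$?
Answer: $6 i \sqrt{1497} \approx 232.15 i$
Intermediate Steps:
$\sqrt{-41321 - 12571} = \sqrt{-53892} = 6 i \sqrt{1497}$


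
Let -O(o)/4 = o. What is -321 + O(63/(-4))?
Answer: -258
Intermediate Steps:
O(o) = -4*o
-321 + O(63/(-4)) = -321 - 252/(-4) = -321 - 252*(-1)/4 = -321 - 4*(-63/4) = -321 + 63 = -258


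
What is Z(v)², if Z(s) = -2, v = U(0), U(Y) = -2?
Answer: 4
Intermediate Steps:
v = -2
Z(v)² = (-2)² = 4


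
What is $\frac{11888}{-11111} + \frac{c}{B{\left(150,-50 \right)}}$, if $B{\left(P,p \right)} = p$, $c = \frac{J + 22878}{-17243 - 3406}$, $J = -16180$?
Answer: $- \frac{6099672061}{5735775975} \approx -1.0634$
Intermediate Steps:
$c = - \frac{6698}{20649}$ ($c = \frac{-16180 + 22878}{-17243 - 3406} = \frac{6698}{-20649} = 6698 \left(- \frac{1}{20649}\right) = - \frac{6698}{20649} \approx -0.32437$)
$\frac{11888}{-11111} + \frac{c}{B{\left(150,-50 \right)}} = \frac{11888}{-11111} - \frac{6698}{20649 \left(-50\right)} = 11888 \left(- \frac{1}{11111}\right) - - \frac{3349}{516225} = - \frac{11888}{11111} + \frac{3349}{516225} = - \frac{6099672061}{5735775975}$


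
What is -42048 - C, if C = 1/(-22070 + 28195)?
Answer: -257544001/6125 ≈ -42048.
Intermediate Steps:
C = 1/6125 ≈ 0.00016327
-42048 - C = -42048 - 1*1/6125 = -42048 - 1/6125 = -257544001/6125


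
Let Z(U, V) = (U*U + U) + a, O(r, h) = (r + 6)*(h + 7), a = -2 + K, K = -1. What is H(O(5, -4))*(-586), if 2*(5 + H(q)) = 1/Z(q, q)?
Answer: 3278377/1119 ≈ 2929.7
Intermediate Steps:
a = -3 (a = -2 - 1 = -3)
O(r, h) = (6 + r)*(7 + h)
Z(U, V) = -3 + U + U² (Z(U, V) = (U*U + U) - 3 = (U² + U) - 3 = (U + U²) - 3 = -3 + U + U²)
H(q) = -5 + 1/(2*(-3 + q + q²))
H(O(5, -4))*(-586) = ((31/2 - 5*(42 + 6*(-4) + 7*5 - 4*5) - 5*(42 + 6*(-4) + 7*5 - 4*5)²)/(-3 + (42 + 6*(-4) + 7*5 - 4*5) + (42 + 6*(-4) + 7*5 - 4*5)²))*(-586) = ((31/2 - 5*(42 - 24 + 35 - 20) - 5*(42 - 24 + 35 - 20)²)/(-3 + (42 - 24 + 35 - 20) + (42 - 24 + 35 - 20)²))*(-586) = ((31/2 - 5*33 - 5*33²)/(-3 + 33 + 33²))*(-586) = ((31/2 - 165 - 5*1089)/(-3 + 33 + 1089))*(-586) = ((31/2 - 165 - 5445)/1119)*(-586) = ((1/1119)*(-11189/2))*(-586) = -11189/2238*(-586) = 3278377/1119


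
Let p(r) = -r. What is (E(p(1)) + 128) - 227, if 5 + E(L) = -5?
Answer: -109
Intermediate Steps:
E(L) = -10 (E(L) = -5 - 5 = -10)
(E(p(1)) + 128) - 227 = (-10 + 128) - 227 = 118 - 227 = -109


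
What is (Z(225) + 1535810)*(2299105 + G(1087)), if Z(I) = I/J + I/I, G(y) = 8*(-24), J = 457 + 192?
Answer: 2291422139119932/649 ≈ 3.5307e+12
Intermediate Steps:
J = 649
G(y) = -192
Z(I) = 1 + I/649 (Z(I) = I/649 + I/I = I*(1/649) + 1 = I/649 + 1 = 1 + I/649)
(Z(225) + 1535810)*(2299105 + G(1087)) = ((1 + (1/649)*225) + 1535810)*(2299105 - 192) = ((1 + 225/649) + 1535810)*2298913 = (874/649 + 1535810)*2298913 = (996741564/649)*2298913 = 2291422139119932/649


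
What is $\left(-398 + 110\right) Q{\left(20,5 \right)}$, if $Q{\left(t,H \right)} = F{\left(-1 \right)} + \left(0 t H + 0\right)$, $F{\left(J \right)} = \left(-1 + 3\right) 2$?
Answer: $-1152$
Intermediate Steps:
$F{\left(J \right)} = 4$ ($F{\left(J \right)} = 2 \cdot 2 = 4$)
$Q{\left(t,H \right)} = 4$ ($Q{\left(t,H \right)} = 4 + \left(0 t H + 0\right) = 4 + \left(0 H + 0\right) = 4 + \left(0 + 0\right) = 4 + 0 = 4$)
$\left(-398 + 110\right) Q{\left(20,5 \right)} = \left(-398 + 110\right) 4 = \left(-288\right) 4 = -1152$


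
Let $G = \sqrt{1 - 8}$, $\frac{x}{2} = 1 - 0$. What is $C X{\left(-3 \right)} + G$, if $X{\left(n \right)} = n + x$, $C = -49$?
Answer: $49 + i \sqrt{7} \approx 49.0 + 2.6458 i$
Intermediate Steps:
$x = 2$ ($x = 2 \left(1 - 0\right) = 2 \left(1 + 0\right) = 2 \cdot 1 = 2$)
$G = i \sqrt{7}$ ($G = \sqrt{-7} = i \sqrt{7} \approx 2.6458 i$)
$X{\left(n \right)} = 2 + n$ ($X{\left(n \right)} = n + 2 = 2 + n$)
$C X{\left(-3 \right)} + G = - 49 \left(2 - 3\right) + i \sqrt{7} = \left(-49\right) \left(-1\right) + i \sqrt{7} = 49 + i \sqrt{7}$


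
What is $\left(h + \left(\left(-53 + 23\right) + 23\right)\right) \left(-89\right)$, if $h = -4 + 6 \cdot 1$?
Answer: $445$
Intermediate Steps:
$h = 2$ ($h = -4 + 6 = 2$)
$\left(h + \left(\left(-53 + 23\right) + 23\right)\right) \left(-89\right) = \left(2 + \left(\left(-53 + 23\right) + 23\right)\right) \left(-89\right) = \left(2 + \left(-30 + 23\right)\right) \left(-89\right) = \left(2 - 7\right) \left(-89\right) = \left(-5\right) \left(-89\right) = 445$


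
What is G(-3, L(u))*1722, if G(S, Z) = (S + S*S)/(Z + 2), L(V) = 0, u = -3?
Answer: 5166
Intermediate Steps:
G(S, Z) = (S + S²)/(2 + Z)
G(-3, L(u))*1722 = -3*(1 - 3)/(2 + 0)*1722 = -3*(-2)/2*1722 = -3*½*(-2)*1722 = 3*1722 = 5166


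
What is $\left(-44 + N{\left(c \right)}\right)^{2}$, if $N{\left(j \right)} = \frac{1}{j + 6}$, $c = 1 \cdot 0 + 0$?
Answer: $\frac{69169}{36} \approx 1921.4$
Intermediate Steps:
$c = 0$ ($c = 0 + 0 = 0$)
$N{\left(j \right)} = \frac{1}{6 + j}$
$\left(-44 + N{\left(c \right)}\right)^{2} = \left(-44 + \frac{1}{6 + 0}\right)^{2} = \left(-44 + \frac{1}{6}\right)^{2} = \left(- \frac{263}{6}\right)^{2} = \frac{69169}{36}$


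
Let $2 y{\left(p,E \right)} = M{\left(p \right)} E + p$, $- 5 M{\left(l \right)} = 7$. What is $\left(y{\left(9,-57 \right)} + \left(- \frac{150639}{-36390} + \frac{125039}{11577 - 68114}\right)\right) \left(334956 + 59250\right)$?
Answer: $\frac{1252448221453185}{68579381} \approx 1.8263 \cdot 10^{7}$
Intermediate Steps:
$M{\left(l \right)} = - \frac{7}{5}$ ($M{\left(l \right)} = \left(- \frac{1}{5}\right) 7 = - \frac{7}{5}$)
$y{\left(p,E \right)} = \frac{p}{2} - \frac{7 E}{10}$ ($y{\left(p,E \right)} = \frac{- \frac{7 E}{5} + p}{2} = \frac{p - \frac{7 E}{5}}{2} = \frac{p}{2} - \frac{7 E}{10}$)
$\left(y{\left(9,-57 \right)} + \left(- \frac{150639}{-36390} + \frac{125039}{11577 - 68114}\right)\right) \left(334956 + 59250\right) = \left(\left(\frac{1}{2} \cdot 9 - - \frac{399}{10}\right) + \left(- \frac{150639}{-36390} + \frac{125039}{11577 - 68114}\right)\right) \left(334956 + 59250\right) = \left(\left(\frac{9}{2} + \frac{399}{10}\right) + \left(\left(-150639\right) \left(- \frac{1}{36390}\right) + \frac{125039}{11577 - 68114}\right)\right) 394206 = \left(\frac{222}{5} + \left(\frac{50213}{12130} + \frac{125039}{-56537}\right)\right) 394206 = \left(\frac{222}{5} + \left(\frac{50213}{12130} + 125039 \left(- \frac{1}{56537}\right)\right)\right) 394206 = \left(\frac{222}{5} + \left(\frac{50213}{12130} - \frac{125039}{56537}\right)\right) 394206 = \left(\frac{222}{5} + \frac{1322169311}{685793810}\right) 394206 = \frac{6354282895}{137158762} \cdot 394206 = \frac{1252448221453185}{68579381}$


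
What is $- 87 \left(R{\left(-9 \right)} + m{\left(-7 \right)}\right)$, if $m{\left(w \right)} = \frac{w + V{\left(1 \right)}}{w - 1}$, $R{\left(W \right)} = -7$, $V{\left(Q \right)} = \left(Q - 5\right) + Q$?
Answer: $\frac{2001}{4} \approx 500.25$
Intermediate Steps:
$V{\left(Q \right)} = -5 + 2 Q$ ($V{\left(Q \right)} = \left(-5 + Q\right) + Q = -5 + 2 Q$)
$m{\left(w \right)} = \frac{-3 + w}{-1 + w}$ ($m{\left(w \right)} = \frac{w + \left(-5 + 2 \cdot 1\right)}{w - 1} = \frac{w + \left(-5 + 2\right)}{-1 + w} = \frac{w - 3}{-1 + w} = \frac{-3 + w}{-1 + w}$)
$- 87 \left(R{\left(-9 \right)} + m{\left(-7 \right)}\right) = - 87 \left(-7 + \frac{-3 - 7}{-1 - 7}\right) = - 87 \left(-7 + \frac{1}{-8} \left(-10\right)\right) = - 87 \left(-7 - - \frac{5}{4}\right) = - 87 \left(-7 + \frac{5}{4}\right) = \left(-87\right) \left(- \frac{23}{4}\right) = \frac{2001}{4}$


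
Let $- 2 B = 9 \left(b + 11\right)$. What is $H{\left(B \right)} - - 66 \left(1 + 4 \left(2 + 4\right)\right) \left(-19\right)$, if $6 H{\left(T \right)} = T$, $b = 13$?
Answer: $-31368$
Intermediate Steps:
$B = -108$ ($B = - \frac{9 \left(13 + 11\right)}{2} = - \frac{9 \cdot 24}{2} = \left(- \frac{1}{2}\right) 216 = -108$)
$H{\left(T \right)} = \frac{T}{6}$
$H{\left(B \right)} - - 66 \left(1 + 4 \left(2 + 4\right)\right) \left(-19\right) = \frac{1}{6} \left(-108\right) - - 66 \left(1 + 4 \left(2 + 4\right)\right) \left(-19\right) = -18 - - 66 \left(1 + 4 \cdot 6\right) \left(-19\right) = -18 - - 66 \left(1 + 24\right) \left(-19\right) = -18 - \left(-66\right) 25 \left(-19\right) = -18 - \left(-1650\right) \left(-19\right) = -18 - 31350 = -31368$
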